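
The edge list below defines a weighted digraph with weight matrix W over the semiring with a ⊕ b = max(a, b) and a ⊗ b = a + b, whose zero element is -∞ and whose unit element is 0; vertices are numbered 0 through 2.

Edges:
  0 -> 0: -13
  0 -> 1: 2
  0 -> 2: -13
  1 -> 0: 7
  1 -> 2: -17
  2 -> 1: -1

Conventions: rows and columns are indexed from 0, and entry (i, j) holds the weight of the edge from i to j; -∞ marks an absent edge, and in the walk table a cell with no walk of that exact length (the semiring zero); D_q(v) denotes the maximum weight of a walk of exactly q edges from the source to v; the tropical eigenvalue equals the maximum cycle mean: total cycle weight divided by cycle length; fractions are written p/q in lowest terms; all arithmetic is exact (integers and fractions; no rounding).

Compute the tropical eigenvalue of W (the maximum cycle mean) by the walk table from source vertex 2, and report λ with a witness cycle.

q=0: [-∞, -∞, 0]
q=1: [-∞, -1, -∞]
q=2: [6, -∞, -18]
q=3: [-7, 8, -7]
Optimal cycle mean attained by: cycle 0->1->0, total 2 + 7, length 2.
Answer: λ = 9/2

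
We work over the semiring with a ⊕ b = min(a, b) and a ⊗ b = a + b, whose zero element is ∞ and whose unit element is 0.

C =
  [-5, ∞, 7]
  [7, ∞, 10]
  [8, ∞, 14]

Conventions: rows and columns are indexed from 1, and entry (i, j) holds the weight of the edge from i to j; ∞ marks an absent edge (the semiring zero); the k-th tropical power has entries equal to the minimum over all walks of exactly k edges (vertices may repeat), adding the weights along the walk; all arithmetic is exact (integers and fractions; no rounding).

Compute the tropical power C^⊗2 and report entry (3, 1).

C^⊗2:
  [-10, ∞, 2]
  [2, ∞, 14]
  [3, ∞, 15]
Key observation: the optimum is the walk 3->1->1, with weight 8 + (-5) = 3.
Optimal value attained by: walk 3->1->1.
Answer: (C^⊗2)[3][1] = 3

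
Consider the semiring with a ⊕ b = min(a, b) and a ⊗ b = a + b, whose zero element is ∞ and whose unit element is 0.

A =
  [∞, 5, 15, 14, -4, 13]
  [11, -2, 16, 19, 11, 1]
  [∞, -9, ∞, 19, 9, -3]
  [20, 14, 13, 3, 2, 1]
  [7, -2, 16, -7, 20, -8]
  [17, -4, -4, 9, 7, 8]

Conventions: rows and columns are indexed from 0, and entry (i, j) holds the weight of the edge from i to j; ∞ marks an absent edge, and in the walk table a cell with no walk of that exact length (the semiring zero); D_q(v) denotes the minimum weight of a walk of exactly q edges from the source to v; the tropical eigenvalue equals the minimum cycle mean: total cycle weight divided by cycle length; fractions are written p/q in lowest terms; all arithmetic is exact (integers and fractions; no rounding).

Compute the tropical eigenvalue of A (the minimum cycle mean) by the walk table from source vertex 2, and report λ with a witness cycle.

q=0: [∞, ∞, 0, ∞, ∞, ∞]
q=1: [∞, -9, ∞, 19, 9, -3]
q=2: [2, -11, -7, 2, 2, -8]
q=3: [0, -16, -12, -5, -2, -10]
q=4: [-5, -21, -14, -9, -5, -15]
q=5: [-10, -23, -19, -12, -10, -20]
q=6: [-12, -28, -24, -17, -14, -22]
Optimal cycle mean attained by: cycle 1->5->2->1, total 1 + (-4) + (-9), length 3.
Answer: λ = -4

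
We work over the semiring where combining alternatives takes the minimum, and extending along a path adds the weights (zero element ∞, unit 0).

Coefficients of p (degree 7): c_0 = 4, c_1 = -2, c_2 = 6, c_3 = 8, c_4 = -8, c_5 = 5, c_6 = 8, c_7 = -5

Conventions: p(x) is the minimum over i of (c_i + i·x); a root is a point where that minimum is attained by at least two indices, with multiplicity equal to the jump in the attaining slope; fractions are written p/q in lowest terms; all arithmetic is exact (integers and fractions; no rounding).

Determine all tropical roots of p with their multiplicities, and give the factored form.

hull edge (i=0, c=4) to (i=1, c=-2): slope -6, span 1
hull edge (i=1, c=-2) to (i=4, c=-8): slope -2, span 3
hull edge (i=4, c=-8) to (i=7, c=-5): slope 1, span 3
Factored form: p(x) = -5 ⊗ (x ⊕ (-1)) ⊗ (x ⊕ (-1)) ⊗ (x ⊕ (-1)) ⊗ (x ⊕ 2) ⊗ (x ⊕ 2) ⊗ (x ⊕ 2) ⊗ (x ⊕ 6)
Answer: roots = -1 (mult 3), 2 (mult 3), 6 (mult 1)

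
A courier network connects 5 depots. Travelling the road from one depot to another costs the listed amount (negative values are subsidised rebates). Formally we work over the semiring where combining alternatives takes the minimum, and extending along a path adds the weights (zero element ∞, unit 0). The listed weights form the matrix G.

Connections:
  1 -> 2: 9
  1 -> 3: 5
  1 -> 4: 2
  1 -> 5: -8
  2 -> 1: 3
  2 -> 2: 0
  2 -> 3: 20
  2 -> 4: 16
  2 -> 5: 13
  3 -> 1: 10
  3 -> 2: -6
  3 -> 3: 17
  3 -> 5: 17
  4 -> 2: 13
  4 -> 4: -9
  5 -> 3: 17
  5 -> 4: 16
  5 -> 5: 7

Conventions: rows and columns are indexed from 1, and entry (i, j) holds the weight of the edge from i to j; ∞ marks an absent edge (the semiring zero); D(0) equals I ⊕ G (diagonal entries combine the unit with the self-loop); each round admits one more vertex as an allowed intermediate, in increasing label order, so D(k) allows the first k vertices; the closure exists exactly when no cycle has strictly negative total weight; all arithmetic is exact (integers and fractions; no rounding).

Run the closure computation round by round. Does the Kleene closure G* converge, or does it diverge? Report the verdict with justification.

Detection: at round 0, diagonal entry (4, 4) turns strictly negative.
Key observation: the cycle 4->4 has total weight (-9), which is strictly negative.
Answer: DIVERGES — negative cycle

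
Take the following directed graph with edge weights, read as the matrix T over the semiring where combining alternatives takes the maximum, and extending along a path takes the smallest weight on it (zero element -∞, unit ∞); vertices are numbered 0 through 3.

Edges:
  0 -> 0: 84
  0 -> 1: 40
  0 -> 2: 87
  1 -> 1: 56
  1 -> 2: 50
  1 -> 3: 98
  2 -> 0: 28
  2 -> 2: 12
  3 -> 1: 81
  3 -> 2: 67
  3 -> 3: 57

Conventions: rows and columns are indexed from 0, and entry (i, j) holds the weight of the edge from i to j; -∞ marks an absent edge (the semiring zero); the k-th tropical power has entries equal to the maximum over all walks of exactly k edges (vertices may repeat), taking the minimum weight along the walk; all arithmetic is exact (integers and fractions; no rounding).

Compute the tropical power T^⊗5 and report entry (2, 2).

T^⊗2:
  [84, 40, 84, 40]
  [28, 81, 67, 57]
  [28, 28, 28, -∞]
  [28, 57, 57, 81]
T^⊗3:
  [84, 40, 84, 40]
  [28, 57, 57, 81]
  [28, 28, 28, 28]
  [28, 81, 67, 57]
T^⊗4:
  [84, 40, 84, 40]
  [28, 81, 67, 57]
  [28, 28, 28, 28]
  [28, 57, 57, 81]
T^⊗5:
  [84, 40, 84, 40]
  [28, 57, 57, 81]
  [28, 28, 28, 28]
  [28, 81, 67, 57]
Key observation: the optimum is the walk 2->0->0->0->0->2, with weight 28 min 84 min 84 min 84 min 87 = 28.
Optimal value attained by: walk 2->0->0->0->0->2.
Answer: (T^⊗5)[2][2] = 28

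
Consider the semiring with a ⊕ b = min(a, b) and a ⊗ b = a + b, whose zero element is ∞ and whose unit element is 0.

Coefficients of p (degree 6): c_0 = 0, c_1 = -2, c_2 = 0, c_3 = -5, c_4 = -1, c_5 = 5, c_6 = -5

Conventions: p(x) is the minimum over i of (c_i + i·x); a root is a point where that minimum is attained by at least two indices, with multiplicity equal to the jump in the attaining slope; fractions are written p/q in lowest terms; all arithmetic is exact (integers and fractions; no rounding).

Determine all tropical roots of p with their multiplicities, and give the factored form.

hull edge (i=0, c=0) to (i=1, c=-2): slope -2, span 1
hull edge (i=1, c=-2) to (i=3, c=-5): slope -3/2, span 2
hull edge (i=3, c=-5) to (i=6, c=-5): slope 0, span 3
Factored form: p(x) = -5 ⊗ (x ⊕ 0) ⊗ (x ⊕ 0) ⊗ (x ⊕ 0) ⊗ (x ⊕ 3/2) ⊗ (x ⊕ 3/2) ⊗ (x ⊕ 2)
Answer: roots = 0 (mult 3), 3/2 (mult 2), 2 (mult 1)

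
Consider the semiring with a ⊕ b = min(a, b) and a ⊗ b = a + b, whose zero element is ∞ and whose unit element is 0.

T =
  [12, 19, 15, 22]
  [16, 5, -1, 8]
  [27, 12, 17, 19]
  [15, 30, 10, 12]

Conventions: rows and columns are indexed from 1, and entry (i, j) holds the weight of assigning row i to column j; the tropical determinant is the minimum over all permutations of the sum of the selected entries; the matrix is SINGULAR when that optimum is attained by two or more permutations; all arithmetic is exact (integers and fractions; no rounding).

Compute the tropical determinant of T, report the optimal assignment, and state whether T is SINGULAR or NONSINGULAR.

σ = (1, 2, 3, 4): 12 + 5 + 17 + 12 = 46
σ = (1, 2, 4, 3): 12 + 5 + 19 + 10 = 46
σ = (1, 3, 2, 4): 12 + (-1) + 12 + 12 = 35
σ = (1, 3, 4, 2): 12 + (-1) + 19 + 30 = 60
σ = (1, 4, 2, 3): 12 + 8 + 12 + 10 = 42
σ = (1, 4, 3, 2): 12 + 8 + 17 + 30 = 67
σ = (2, 1, 3, 4): 19 + 16 + 17 + 12 = 64
σ = (2, 1, 4, 3): 19 + 16 + 19 + 10 = 64
σ = (2, 3, 1, 4): 19 + (-1) + 27 + 12 = 57
σ = (2, 3, 4, 1): 19 + (-1) + 19 + 15 = 52
σ = (2, 4, 1, 3): 19 + 8 + 27 + 10 = 64
σ = (2, 4, 3, 1): 19 + 8 + 17 + 15 = 59
σ = (3, 1, 2, 4): 15 + 16 + 12 + 12 = 55
σ = (3, 1, 4, 2): 15 + 16 + 19 + 30 = 80
σ = (3, 2, 1, 4): 15 + 5 + 27 + 12 = 59
σ = (3, 2, 4, 1): 15 + 5 + 19 + 15 = 54
σ = (3, 4, 1, 2): 15 + 8 + 27 + 30 = 80
σ = (3, 4, 2, 1): 15 + 8 + 12 + 15 = 50
σ = (4, 1, 2, 3): 22 + 16 + 12 + 10 = 60
σ = (4, 1, 3, 2): 22 + 16 + 17 + 30 = 85
σ = (4, 2, 1, 3): 22 + 5 + 27 + 10 = 64
σ = (4, 2, 3, 1): 22 + 5 + 17 + 15 = 59
σ = (4, 3, 1, 2): 22 + (-1) + 27 + 30 = 78
σ = (4, 3, 2, 1): 22 + (-1) + 12 + 15 = 48
Optimal value attained by: σ = (1, 3, 2, 4).
Answer: det⊕(T) = 35; verdict: NONSINGULAR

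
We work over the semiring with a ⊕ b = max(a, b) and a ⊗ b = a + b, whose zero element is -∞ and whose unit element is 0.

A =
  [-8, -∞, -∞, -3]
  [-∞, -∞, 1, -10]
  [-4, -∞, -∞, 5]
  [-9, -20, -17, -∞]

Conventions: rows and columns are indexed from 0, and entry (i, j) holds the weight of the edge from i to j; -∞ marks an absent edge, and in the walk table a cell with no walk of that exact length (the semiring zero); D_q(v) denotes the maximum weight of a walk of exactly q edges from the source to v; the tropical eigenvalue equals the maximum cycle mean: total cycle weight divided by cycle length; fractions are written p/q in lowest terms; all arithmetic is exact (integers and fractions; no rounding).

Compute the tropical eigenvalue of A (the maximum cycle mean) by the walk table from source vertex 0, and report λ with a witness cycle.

q=0: [0, -∞, -∞, -∞]
q=1: [-8, -∞, -∞, -3]
q=2: [-12, -23, -20, -11]
q=3: [-20, -31, -22, -15]
q=4: [-24, -35, -30, -17]
Optimal cycle mean attained by: cycle 1->2->3->1, total 1 + 5 + (-20), length 3.
Answer: λ = -14/3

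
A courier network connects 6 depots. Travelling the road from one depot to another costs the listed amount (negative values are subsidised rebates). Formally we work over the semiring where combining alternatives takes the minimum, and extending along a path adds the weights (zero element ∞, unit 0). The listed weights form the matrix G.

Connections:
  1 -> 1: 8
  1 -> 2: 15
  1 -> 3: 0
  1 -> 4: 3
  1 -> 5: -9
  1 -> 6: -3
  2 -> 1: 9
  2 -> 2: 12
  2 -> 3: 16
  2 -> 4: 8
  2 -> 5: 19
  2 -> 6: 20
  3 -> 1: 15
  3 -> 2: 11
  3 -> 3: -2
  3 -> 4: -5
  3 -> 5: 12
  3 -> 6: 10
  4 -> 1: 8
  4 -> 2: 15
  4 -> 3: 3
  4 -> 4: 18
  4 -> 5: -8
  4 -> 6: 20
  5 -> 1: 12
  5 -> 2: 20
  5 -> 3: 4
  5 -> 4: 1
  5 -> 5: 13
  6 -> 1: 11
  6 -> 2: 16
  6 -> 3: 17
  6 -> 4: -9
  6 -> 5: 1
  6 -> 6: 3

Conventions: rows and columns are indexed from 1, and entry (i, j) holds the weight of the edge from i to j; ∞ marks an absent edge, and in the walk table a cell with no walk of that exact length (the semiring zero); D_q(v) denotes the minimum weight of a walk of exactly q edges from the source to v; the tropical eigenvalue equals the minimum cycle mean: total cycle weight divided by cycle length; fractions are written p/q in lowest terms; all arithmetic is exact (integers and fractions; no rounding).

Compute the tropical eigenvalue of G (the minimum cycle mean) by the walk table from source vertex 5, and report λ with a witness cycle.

q=0: [∞, ∞, ∞, ∞, 0, ∞]
q=1: [12, 20, 4, 1, 13, ∞]
q=2: [9, 15, 2, -1, -7, 9]
q=3: [5, 13, -3, -6, -9, 6]
q=4: [2, 8, -5, -8, -14, 2]
q=5: [-2, 6, -10, -13, -16, -1]
q=6: [-5, 1, -12, -15, -21, -5]
Optimal cycle mean attained by: cycle 4->5->4, total (-8) + 1, length 2.
Answer: λ = -7/2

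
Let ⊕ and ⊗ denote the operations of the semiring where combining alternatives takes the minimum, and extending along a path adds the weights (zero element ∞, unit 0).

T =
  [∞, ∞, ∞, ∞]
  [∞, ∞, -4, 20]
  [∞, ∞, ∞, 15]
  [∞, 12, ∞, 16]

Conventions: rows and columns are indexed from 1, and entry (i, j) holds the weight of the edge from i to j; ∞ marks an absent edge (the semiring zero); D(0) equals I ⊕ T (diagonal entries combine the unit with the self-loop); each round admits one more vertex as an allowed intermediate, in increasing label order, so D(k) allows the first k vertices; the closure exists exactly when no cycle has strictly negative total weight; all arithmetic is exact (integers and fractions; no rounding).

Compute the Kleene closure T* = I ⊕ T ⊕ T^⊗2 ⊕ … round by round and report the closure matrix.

D(0):
  [0, ∞, ∞, ∞]
  [∞, 0, -4, 20]
  [∞, ∞, 0, 15]
  [∞, 12, ∞, 0]
D(1):
  [0, ∞, ∞, ∞]
  [∞, 0, -4, 20]
  [∞, ∞, 0, 15]
  [∞, 12, ∞, 0]
D(2):
  [0, ∞, ∞, ∞]
  [∞, 0, -4, 20]
  [∞, ∞, 0, 15]
  [∞, 12, 8, 0]
D(3):
  [0, ∞, ∞, ∞]
  [∞, 0, -4, 11]
  [∞, ∞, 0, 15]
  [∞, 12, 8, 0]
D(4):
  [0, ∞, ∞, ∞]
  [∞, 0, -4, 11]
  [∞, 27, 0, 15]
  [∞, 12, 8, 0]
Answer: T* = [[0, ∞, ∞, ∞], [∞, 0, -4, 11], [∞, 27, 0, 15], [∞, 12, 8, 0]]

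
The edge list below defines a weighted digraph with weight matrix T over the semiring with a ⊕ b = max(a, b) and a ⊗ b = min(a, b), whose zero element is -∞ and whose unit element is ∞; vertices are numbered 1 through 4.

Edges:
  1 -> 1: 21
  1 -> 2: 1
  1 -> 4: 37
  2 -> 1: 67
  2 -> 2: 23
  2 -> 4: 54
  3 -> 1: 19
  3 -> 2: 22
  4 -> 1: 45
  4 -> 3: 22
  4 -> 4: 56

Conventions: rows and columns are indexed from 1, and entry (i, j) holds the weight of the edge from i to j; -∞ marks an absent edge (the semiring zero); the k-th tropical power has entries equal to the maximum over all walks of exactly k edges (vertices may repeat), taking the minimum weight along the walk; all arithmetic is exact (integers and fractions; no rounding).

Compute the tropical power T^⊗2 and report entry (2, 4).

T^⊗2:
  [37, 1, 22, 37]
  [45, 23, 22, 54]
  [22, 22, -∞, 22]
  [45, 22, 22, 56]
Key observation: the optimum is the walk 2->4->4, with weight 54 min 56 = 54.
Optimal value attained by: walk 2->4->4.
Answer: (T^⊗2)[2][4] = 54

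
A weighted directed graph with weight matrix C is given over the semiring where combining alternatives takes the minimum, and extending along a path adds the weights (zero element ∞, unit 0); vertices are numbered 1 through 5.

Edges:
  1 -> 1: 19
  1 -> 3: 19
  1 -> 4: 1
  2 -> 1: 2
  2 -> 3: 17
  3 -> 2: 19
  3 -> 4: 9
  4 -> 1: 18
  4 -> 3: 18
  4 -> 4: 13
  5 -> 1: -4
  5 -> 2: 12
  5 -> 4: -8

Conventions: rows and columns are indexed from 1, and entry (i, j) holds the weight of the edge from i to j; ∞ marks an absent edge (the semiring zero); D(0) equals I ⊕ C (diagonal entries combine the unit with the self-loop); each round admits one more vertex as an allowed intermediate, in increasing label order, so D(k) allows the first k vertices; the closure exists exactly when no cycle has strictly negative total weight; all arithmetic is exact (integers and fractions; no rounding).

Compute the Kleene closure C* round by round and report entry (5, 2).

D(0):
  [0, ∞, 19, 1, ∞]
  [2, 0, 17, ∞, ∞]
  [∞, 19, 0, 9, ∞]
  [18, ∞, 18, 0, ∞]
  [-4, 12, ∞, -8, 0]
D(1):
  [0, ∞, 19, 1, ∞]
  [2, 0, 17, 3, ∞]
  [∞, 19, 0, 9, ∞]
  [18, ∞, 18, 0, ∞]
  [-4, 12, 15, -8, 0]
D(2):
  [0, ∞, 19, 1, ∞]
  [2, 0, 17, 3, ∞]
  [21, 19, 0, 9, ∞]
  [18, ∞, 18, 0, ∞]
  [-4, 12, 15, -8, 0]
D(3):
  [0, 38, 19, 1, ∞]
  [2, 0, 17, 3, ∞]
  [21, 19, 0, 9, ∞]
  [18, 37, 18, 0, ∞]
  [-4, 12, 15, -8, 0]
D(4):
  [0, 38, 19, 1, ∞]
  [2, 0, 17, 3, ∞]
  [21, 19, 0, 9, ∞]
  [18, 37, 18, 0, ∞]
  [-4, 12, 10, -8, 0]
D(5):
  [0, 38, 19, 1, ∞]
  [2, 0, 17, 3, ∞]
  [21, 19, 0, 9, ∞]
  [18, 37, 18, 0, ∞]
  [-4, 12, 10, -8, 0]
Answer: C*[5][2] = 12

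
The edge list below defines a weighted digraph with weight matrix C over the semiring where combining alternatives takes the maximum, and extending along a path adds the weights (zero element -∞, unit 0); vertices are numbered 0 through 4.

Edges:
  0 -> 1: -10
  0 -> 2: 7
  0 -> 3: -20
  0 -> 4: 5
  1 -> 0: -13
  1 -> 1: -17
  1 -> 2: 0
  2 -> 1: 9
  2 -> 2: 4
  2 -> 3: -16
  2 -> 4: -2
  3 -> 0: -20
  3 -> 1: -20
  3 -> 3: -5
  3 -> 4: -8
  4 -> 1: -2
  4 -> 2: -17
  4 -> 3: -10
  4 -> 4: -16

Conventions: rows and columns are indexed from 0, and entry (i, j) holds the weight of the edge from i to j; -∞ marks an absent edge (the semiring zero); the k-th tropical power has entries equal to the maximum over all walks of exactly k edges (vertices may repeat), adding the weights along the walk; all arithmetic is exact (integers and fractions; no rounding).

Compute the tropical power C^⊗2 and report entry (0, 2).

C^⊗2:
  [-23, 16, 11, -5, 5]
  [-30, 9, 4, -16, -2]
  [-4, 13, 9, -12, 2]
  [-25, -10, -13, -10, -13]
  [-15, -8, -2, -15, -18]
Key observation: the optimum is the walk 0->2->2, with weight 7 + 4 = 11.
Optimal value attained by: walk 0->2->2.
Answer: (C^⊗2)[0][2] = 11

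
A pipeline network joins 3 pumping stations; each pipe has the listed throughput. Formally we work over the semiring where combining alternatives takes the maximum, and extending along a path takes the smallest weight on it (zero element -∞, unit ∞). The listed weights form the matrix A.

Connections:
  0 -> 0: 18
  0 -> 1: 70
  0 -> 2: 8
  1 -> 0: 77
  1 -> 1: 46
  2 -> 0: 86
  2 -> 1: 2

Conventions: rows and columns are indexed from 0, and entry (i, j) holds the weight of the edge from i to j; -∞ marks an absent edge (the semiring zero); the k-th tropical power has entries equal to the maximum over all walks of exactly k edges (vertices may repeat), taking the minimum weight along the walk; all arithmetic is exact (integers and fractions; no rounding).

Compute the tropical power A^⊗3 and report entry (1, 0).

A^⊗2:
  [70, 46, 8]
  [46, 70, 8]
  [18, 70, 8]
A^⊗3:
  [46, 70, 8]
  [70, 46, 8]
  [70, 46, 8]
Key observation: the optimum is the walk 1->0->1->0, with weight 77 min 70 min 77 = 70.
Optimal value attained by: walk 1->0->1->0.
Answer: (A^⊗3)[1][0] = 70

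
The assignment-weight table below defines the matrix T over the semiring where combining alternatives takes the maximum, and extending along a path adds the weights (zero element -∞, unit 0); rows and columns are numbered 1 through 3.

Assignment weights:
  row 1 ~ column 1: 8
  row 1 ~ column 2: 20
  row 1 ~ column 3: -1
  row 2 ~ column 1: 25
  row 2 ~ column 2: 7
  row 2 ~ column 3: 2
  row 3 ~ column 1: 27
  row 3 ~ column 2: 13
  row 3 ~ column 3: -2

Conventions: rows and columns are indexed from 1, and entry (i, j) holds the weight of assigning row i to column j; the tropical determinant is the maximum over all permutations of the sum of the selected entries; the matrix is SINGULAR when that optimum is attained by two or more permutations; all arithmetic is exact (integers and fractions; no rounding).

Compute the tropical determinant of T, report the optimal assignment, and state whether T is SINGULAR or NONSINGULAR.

σ = (1, 2, 3): 8 + 7 + (-2) = 13
σ = (1, 3, 2): 8 + 2 + 13 = 23
σ = (2, 1, 3): 20 + 25 + (-2) = 43
σ = (2, 3, 1): 20 + 2 + 27 = 49
σ = (3, 1, 2): (-1) + 25 + 13 = 37
σ = (3, 2, 1): (-1) + 7 + 27 = 33
Optimal value attained by: σ = (2, 3, 1).
Answer: det⊕(T) = 49; verdict: NONSINGULAR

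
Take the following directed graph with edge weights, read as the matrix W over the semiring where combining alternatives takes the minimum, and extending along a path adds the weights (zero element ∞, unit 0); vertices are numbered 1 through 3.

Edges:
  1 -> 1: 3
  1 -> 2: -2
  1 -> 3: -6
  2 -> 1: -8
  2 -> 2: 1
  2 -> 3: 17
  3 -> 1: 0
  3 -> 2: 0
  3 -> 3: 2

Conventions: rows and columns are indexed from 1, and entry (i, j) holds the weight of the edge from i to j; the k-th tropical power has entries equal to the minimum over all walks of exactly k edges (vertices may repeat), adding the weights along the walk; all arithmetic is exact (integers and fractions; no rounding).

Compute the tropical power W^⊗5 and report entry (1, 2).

W^⊗2:
  [-10, -6, -4]
  [-7, -10, -14]
  [-8, -2, -6]
W^⊗3:
  [-14, -12, -16]
  [-18, -14, -13]
  [-10, -10, -14]
W^⊗4:
  [-20, -16, -20]
  [-22, -20, -24]
  [-18, -14, -16]
W^⊗5:
  [-24, -22, -26]
  [-28, -24, -28]
  [-22, -20, -24]
Key observation: the optimum is the walk 1->2->1->2->1->2, with weight (-2) + (-8) + (-2) + (-8) + (-2) = -22.
Optimal value attained by: walk 1->2->1->2->1->2.
Answer: (W^⊗5)[1][2] = -22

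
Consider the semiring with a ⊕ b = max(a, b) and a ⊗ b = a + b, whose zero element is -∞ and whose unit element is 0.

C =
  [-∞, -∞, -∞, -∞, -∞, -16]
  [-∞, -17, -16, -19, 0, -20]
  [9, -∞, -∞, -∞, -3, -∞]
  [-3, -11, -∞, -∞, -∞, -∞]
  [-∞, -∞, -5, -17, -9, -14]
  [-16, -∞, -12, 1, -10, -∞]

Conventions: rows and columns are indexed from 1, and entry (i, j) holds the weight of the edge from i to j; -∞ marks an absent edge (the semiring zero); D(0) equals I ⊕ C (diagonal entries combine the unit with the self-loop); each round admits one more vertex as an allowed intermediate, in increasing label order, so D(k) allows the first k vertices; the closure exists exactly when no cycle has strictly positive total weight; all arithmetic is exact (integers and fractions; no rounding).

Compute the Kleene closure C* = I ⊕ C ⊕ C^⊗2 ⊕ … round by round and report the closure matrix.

D(0):
  [0, -∞, -∞, -∞, -∞, -16]
  [-∞, 0, -16, -19, 0, -20]
  [9, -∞, 0, -∞, -3, -∞]
  [-3, -11, -∞, 0, -∞, -∞]
  [-∞, -∞, -5, -17, 0, -14]
  [-16, -∞, -12, 1, -10, 0]
D(1):
  [0, -∞, -∞, -∞, -∞, -16]
  [-∞, 0, -16, -19, 0, -20]
  [9, -∞, 0, -∞, -3, -7]
  [-3, -11, -∞, 0, -∞, -19]
  [-∞, -∞, -5, -17, 0, -14]
  [-16, -∞, -12, 1, -10, 0]
D(2):
  [0, -∞, -∞, -∞, -∞, -16]
  [-∞, 0, -16, -19, 0, -20]
  [9, -∞, 0, -∞, -3, -7]
  [-3, -11, -27, 0, -11, -19]
  [-∞, -∞, -5, -17, 0, -14]
  [-16, -∞, -12, 1, -10, 0]
D(3):
  [0, -∞, -∞, -∞, -∞, -16]
  [-7, 0, -16, -19, 0, -20]
  [9, -∞, 0, -∞, -3, -7]
  [-3, -11, -27, 0, -11, -19]
  [4, -∞, -5, -17, 0, -12]
  [-3, -∞, -12, 1, -10, 0]
D(4):
  [0, -∞, -∞, -∞, -∞, -16]
  [-7, 0, -16, -19, 0, -20]
  [9, -∞, 0, -∞, -3, -7]
  [-3, -11, -27, 0, -11, -19]
  [4, -28, -5, -17, 0, -12]
  [-2, -10, -12, 1, -10, 0]
D(5):
  [0, -∞, -∞, -∞, -∞, -16]
  [4, 0, -5, -17, 0, -12]
  [9, -31, 0, -20, -3, -7]
  [-3, -11, -16, 0, -11, -19]
  [4, -28, -5, -17, 0, -12]
  [-2, -10, -12, 1, -10, 0]
D(6):
  [0, -26, -28, -15, -26, -16]
  [4, 0, -5, -11, 0, -12]
  [9, -17, 0, -6, -3, -7]
  [-3, -11, -16, 0, -11, -19]
  [4, -22, -5, -11, 0, -12]
  [-2, -10, -12, 1, -10, 0]
Answer: C* = [[0, -26, -28, -15, -26, -16], [4, 0, -5, -11, 0, -12], [9, -17, 0, -6, -3, -7], [-3, -11, -16, 0, -11, -19], [4, -22, -5, -11, 0, -12], [-2, -10, -12, 1, -10, 0]]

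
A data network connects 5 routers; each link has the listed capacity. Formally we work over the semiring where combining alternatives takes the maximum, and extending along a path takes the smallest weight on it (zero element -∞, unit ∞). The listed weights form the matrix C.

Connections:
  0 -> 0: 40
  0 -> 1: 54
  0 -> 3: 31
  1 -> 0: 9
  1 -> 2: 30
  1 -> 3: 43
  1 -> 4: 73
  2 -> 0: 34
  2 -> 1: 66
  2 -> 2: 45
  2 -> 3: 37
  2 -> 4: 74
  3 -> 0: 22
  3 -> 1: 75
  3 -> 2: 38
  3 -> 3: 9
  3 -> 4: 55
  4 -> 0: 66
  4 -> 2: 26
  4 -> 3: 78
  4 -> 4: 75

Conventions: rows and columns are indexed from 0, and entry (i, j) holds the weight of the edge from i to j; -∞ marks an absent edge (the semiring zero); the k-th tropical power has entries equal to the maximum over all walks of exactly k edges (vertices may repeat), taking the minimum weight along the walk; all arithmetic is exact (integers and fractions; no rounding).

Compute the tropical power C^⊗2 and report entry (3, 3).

C^⊗2:
  [40, 40, 31, 43, 54]
  [66, 43, 38, 73, 73]
  [66, 45, 45, 74, 74]
  [55, 38, 38, 55, 73]
  [66, 75, 38, 75, 75]
Key observation: the optimum is the walk 3->4->3, with weight 55 min 78 = 55.
Optimal value attained by: walk 3->4->3.
Answer: (C^⊗2)[3][3] = 55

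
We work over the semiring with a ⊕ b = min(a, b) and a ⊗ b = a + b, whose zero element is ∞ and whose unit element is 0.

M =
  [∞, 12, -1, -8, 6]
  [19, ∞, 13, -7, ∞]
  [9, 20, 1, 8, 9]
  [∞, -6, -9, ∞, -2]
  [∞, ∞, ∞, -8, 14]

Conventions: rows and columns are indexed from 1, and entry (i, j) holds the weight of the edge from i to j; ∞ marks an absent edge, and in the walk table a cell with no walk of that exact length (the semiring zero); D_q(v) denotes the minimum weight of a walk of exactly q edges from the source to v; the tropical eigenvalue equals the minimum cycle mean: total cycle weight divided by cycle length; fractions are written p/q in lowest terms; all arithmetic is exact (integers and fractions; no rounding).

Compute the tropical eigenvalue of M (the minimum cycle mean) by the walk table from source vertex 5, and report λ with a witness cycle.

q=0: [∞, ∞, ∞, ∞, 0]
q=1: [∞, ∞, ∞, -8, 14]
q=2: [∞, -14, -17, 6, -10]
q=3: [-8, 0, -16, -21, -8]
q=4: [-7, -27, -30, -16, -23]
q=5: [-21, -22, -29, -34, -21]
Optimal cycle mean attained by: cycle 2->4->2, total (-7) + (-6), length 2.
Answer: λ = -13/2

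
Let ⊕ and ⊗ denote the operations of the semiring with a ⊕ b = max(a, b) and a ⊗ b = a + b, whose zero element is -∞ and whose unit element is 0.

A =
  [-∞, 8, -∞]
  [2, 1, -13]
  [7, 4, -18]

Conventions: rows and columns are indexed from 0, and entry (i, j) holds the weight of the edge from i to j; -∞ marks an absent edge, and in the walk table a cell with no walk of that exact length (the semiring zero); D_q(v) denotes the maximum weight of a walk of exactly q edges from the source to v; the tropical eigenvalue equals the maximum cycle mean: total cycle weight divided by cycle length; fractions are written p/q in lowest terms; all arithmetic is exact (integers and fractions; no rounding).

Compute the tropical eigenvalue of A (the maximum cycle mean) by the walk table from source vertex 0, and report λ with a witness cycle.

q=0: [0, -∞, -∞]
q=1: [-∞, 8, -∞]
q=2: [10, 9, -5]
q=3: [11, 18, -4]
Optimal cycle mean attained by: cycle 0->1->0, total 8 + 2, length 2.
Answer: λ = 5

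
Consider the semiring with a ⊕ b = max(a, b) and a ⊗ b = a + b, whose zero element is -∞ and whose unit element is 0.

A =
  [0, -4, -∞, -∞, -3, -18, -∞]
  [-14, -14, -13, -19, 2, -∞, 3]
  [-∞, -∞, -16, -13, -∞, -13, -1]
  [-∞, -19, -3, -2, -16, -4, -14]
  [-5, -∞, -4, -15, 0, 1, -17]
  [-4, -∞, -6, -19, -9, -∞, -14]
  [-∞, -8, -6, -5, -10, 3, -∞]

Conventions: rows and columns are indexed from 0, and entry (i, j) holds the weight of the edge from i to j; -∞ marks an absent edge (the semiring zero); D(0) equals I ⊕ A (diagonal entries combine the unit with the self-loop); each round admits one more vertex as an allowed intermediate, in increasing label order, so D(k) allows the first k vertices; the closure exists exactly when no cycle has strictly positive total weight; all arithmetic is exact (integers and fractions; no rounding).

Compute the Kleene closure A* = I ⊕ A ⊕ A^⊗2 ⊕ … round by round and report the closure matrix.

D(0):
  [0, -4, -∞, -∞, -3, -18, -∞]
  [-14, 0, -13, -19, 2, -∞, 3]
  [-∞, -∞, 0, -13, -∞, -13, -1]
  [-∞, -19, -3, 0, -16, -4, -14]
  [-5, -∞, -4, -15, 0, 1, -17]
  [-4, -∞, -6, -19, -9, 0, -14]
  [-∞, -8, -6, -5, -10, 3, 0]
D(1):
  [0, -4, -∞, -∞, -3, -18, -∞]
  [-14, 0, -13, -19, 2, -32, 3]
  [-∞, -∞, 0, -13, -∞, -13, -1]
  [-∞, -19, -3, 0, -16, -4, -14]
  [-5, -9, -4, -15, 0, 1, -17]
  [-4, -8, -6, -19, -7, 0, -14]
  [-∞, -8, -6, -5, -10, 3, 0]
D(2):
  [0, -4, -17, -23, -2, -18, -1]
  [-14, 0, -13, -19, 2, -32, 3]
  [-∞, -∞, 0, -13, -∞, -13, -1]
  [-33, -19, -3, 0, -16, -4, -14]
  [-5, -9, -4, -15, 0, 1, -6]
  [-4, -8, -6, -19, -6, 0, -5]
  [-22, -8, -6, -5, -6, 3, 0]
D(3):
  [0, -4, -17, -23, -2, -18, -1]
  [-14, 0, -13, -19, 2, -26, 3]
  [-∞, -∞, 0, -13, -∞, -13, -1]
  [-33, -19, -3, 0, -16, -4, -4]
  [-5, -9, -4, -15, 0, 1, -5]
  [-4, -8, -6, -19, -6, 0, -5]
  [-22, -8, -6, -5, -6, 3, 0]
D(4):
  [0, -4, -17, -23, -2, -18, -1]
  [-14, 0, -13, -19, 2, -23, 3]
  [-46, -32, 0, -13, -29, -13, -1]
  [-33, -19, -3, 0, -16, -4, -4]
  [-5, -9, -4, -15, 0, 1, -5]
  [-4, -8, -6, -19, -6, 0, -5]
  [-22, -8, -6, -5, -6, 3, 0]
D(5):
  [0, -4, -6, -17, -2, -1, -1]
  [-3, 0, -2, -13, 2, 3, 3]
  [-34, -32, 0, -13, -29, -13, -1]
  [-21, -19, -3, 0, -16, -4, -4]
  [-5, -9, -4, -15, 0, 1, -5]
  [-4, -8, -6, -19, -6, 0, -5]
  [-11, -8, -6, -5, -6, 3, 0]
D(6):
  [0, -4, -6, -17, -2, -1, -1]
  [-1, 0, -2, -13, 2, 3, 3]
  [-17, -21, 0, -13, -19, -13, -1]
  [-8, -12, -3, 0, -10, -4, -4]
  [-3, -7, -4, -15, 0, 1, -4]
  [-4, -8, -6, -19, -6, 0, -5]
  [-1, -5, -3, -5, -3, 3, 0]
D(7):
  [0, -4, -4, -6, -2, 2, -1]
  [2, 0, 0, -2, 2, 6, 3]
  [-2, -6, 0, -6, -4, 2, -1]
  [-5, -9, -3, 0, -7, -1, -4]
  [-3, -7, -4, -9, 0, 1, -4]
  [-4, -8, -6, -10, -6, 0, -5]
  [-1, -5, -3, -5, -3, 3, 0]
Answer: A* = [[0, -4, -4, -6, -2, 2, -1], [2, 0, 0, -2, 2, 6, 3], [-2, -6, 0, -6, -4, 2, -1], [-5, -9, -3, 0, -7, -1, -4], [-3, -7, -4, -9, 0, 1, -4], [-4, -8, -6, -10, -6, 0, -5], [-1, -5, -3, -5, -3, 3, 0]]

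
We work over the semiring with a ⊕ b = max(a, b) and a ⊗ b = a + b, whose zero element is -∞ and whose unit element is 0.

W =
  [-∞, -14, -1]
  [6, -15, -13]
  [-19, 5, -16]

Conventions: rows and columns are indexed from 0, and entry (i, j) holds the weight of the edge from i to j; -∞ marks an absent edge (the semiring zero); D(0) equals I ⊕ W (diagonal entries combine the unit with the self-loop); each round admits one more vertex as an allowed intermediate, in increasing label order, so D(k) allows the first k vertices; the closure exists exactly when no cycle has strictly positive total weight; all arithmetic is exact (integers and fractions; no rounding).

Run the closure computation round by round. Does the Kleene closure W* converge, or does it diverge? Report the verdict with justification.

D(0):
  [0, -14, -1]
  [6, 0, -13]
  [-19, 5, 0]
D(1):
  [0, -14, -1]
  [6, 0, 5]
  [-19, 5, 0]
Detection: at round 2, diagonal entry (2, 2) turns strictly positive.
Key observation: the cycle 2->1->0->2 has total weight 5 + 6 + (-1), which is strictly positive.
Answer: DIVERGES — positive cycle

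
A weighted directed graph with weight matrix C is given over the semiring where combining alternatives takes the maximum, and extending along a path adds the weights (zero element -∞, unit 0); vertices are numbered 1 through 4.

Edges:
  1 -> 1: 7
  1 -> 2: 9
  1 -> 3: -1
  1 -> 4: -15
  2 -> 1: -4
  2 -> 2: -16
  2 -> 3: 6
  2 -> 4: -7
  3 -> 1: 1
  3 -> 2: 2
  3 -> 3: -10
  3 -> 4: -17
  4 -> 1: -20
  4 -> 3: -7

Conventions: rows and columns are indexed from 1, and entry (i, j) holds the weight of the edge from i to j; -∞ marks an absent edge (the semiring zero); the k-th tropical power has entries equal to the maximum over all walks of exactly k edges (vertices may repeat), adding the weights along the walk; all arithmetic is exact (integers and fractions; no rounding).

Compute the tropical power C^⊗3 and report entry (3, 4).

C^⊗2:
  [14, 16, 15, 2]
  [7, 8, -4, -11]
  [8, 10, 8, -5]
  [-6, -5, -17, -24]
C^⊗3:
  [21, 23, 22, 9]
  [14, 16, 14, 1]
  [15, 17, 16, 3]
  [1, 3, 1, -12]
Key observation: the optimum is the walk 3->1->2->4, with weight 1 + 9 + (-7) = 3.
Optimal value attained by: walk 3->1->2->4.
Answer: (C^⊗3)[3][4] = 3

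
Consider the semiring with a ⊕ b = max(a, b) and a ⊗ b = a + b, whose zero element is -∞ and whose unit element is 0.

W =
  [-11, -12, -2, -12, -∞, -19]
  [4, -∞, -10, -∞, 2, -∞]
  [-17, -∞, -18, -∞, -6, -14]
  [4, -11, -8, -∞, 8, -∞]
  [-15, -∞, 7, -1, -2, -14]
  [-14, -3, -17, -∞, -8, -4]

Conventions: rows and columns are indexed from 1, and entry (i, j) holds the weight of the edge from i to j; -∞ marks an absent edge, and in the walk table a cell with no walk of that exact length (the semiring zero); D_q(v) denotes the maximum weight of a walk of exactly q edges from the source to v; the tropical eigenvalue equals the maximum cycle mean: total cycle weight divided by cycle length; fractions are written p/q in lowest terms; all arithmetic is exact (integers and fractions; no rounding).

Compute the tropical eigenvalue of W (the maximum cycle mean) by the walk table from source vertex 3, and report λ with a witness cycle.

q=0: [-∞, -∞, 0, -∞, -∞, -∞]
q=1: [-17, -∞, -18, -∞, -6, -14]
q=2: [-21, -17, 1, -7, -8, -18]
q=3: [-3, -18, -1, -9, 1, -13]
q=4: [-5, -15, 8, 0, -1, -13]
q=5: [4, -11, 6, -2, 8, -6]
q=6: [2, -8, 15, 7, 6, -6]
Optimal cycle mean attained by: cycle 4->5->4, total 8 + (-1), length 2.
Answer: λ = 7/2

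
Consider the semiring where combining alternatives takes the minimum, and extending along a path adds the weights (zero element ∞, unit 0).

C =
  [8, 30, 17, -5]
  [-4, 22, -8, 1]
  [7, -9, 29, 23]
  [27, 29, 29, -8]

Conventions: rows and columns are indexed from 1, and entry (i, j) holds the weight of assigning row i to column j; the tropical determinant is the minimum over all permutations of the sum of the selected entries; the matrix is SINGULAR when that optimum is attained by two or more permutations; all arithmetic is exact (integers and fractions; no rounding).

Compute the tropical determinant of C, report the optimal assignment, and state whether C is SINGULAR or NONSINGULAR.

σ = (1, 2, 3, 4): 8 + 22 + 29 + (-8) = 51
σ = (1, 2, 4, 3): 8 + 22 + 23 + 29 = 82
σ = (1, 3, 2, 4): 8 + (-8) + (-9) + (-8) = -17
σ = (1, 3, 4, 2): 8 + (-8) + 23 + 29 = 52
σ = (1, 4, 2, 3): 8 + 1 + (-9) + 29 = 29
σ = (1, 4, 3, 2): 8 + 1 + 29 + 29 = 67
σ = (2, 1, 3, 4): 30 + (-4) + 29 + (-8) = 47
σ = (2, 1, 4, 3): 30 + (-4) + 23 + 29 = 78
σ = (2, 3, 1, 4): 30 + (-8) + 7 + (-8) = 21
σ = (2, 3, 4, 1): 30 + (-8) + 23 + 27 = 72
σ = (2, 4, 1, 3): 30 + 1 + 7 + 29 = 67
σ = (2, 4, 3, 1): 30 + 1 + 29 + 27 = 87
σ = (3, 1, 2, 4): 17 + (-4) + (-9) + (-8) = -4
σ = (3, 1, 4, 2): 17 + (-4) + 23 + 29 = 65
σ = (3, 2, 1, 4): 17 + 22 + 7 + (-8) = 38
σ = (3, 2, 4, 1): 17 + 22 + 23 + 27 = 89
σ = (3, 4, 1, 2): 17 + 1 + 7 + 29 = 54
σ = (3, 4, 2, 1): 17 + 1 + (-9) + 27 = 36
σ = (4, 1, 2, 3): (-5) + (-4) + (-9) + 29 = 11
σ = (4, 1, 3, 2): (-5) + (-4) + 29 + 29 = 49
σ = (4, 2, 1, 3): (-5) + 22 + 7 + 29 = 53
σ = (4, 2, 3, 1): (-5) + 22 + 29 + 27 = 73
σ = (4, 3, 1, 2): (-5) + (-8) + 7 + 29 = 23
σ = (4, 3, 2, 1): (-5) + (-8) + (-9) + 27 = 5
Optimal value attained by: σ = (1, 3, 2, 4).
Answer: det⊕(C) = -17; verdict: NONSINGULAR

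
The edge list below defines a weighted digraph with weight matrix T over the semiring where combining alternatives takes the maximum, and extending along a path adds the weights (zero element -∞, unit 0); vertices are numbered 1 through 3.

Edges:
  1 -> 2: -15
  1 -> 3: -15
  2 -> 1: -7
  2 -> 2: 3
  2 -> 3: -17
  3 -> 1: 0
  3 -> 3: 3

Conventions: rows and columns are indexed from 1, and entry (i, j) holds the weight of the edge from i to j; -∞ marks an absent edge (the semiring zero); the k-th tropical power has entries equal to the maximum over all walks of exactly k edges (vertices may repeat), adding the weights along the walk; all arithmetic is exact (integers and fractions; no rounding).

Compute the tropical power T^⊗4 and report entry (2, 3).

T^⊗2:
  [-15, -12, -12]
  [-4, 6, -14]
  [3, -15, 6]
T^⊗3:
  [-12, -9, -9]
  [-1, 9, -11]
  [6, -12, 9]
T^⊗4:
  [-9, -6, -6]
  [2, 12, -8]
  [9, -9, 12]
Key observation: the optimum is the walk 2->2->2->2->3, with weight 3 + 3 + 3 + (-17) = -8.
Optimal value attained by: walk 2->2->2->2->3.
Answer: (T^⊗4)[2][3] = -8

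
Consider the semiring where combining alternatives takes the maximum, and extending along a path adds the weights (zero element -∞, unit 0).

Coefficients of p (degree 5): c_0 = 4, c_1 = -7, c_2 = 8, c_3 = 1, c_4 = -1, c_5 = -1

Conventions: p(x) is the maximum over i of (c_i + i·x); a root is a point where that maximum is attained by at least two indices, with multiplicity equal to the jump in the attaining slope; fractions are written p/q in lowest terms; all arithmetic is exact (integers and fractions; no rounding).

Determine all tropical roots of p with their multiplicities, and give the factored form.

hull edge (i=0, c=4) to (i=2, c=8): slope 2, span 2
hull edge (i=2, c=8) to (i=5, c=-1): slope -3, span 3
Factored form: p(x) = -1 ⊗ (x ⊕ (-2)) ⊗ (x ⊕ (-2)) ⊗ (x ⊕ 3) ⊗ (x ⊕ 3) ⊗ (x ⊕ 3)
Answer: roots = -2 (mult 2), 3 (mult 3)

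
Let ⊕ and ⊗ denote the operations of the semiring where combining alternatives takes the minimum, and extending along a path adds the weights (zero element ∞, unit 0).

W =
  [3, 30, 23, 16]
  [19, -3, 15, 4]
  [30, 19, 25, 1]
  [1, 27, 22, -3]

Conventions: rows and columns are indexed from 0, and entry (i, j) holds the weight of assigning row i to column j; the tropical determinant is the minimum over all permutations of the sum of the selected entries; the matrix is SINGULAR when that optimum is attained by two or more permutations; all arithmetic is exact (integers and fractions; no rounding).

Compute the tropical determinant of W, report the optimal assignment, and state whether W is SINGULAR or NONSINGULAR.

σ = (0, 1, 2, 3): 3 + (-3) + 25 + (-3) = 22
σ = (0, 1, 3, 2): 3 + (-3) + 1 + 22 = 23
σ = (0, 2, 1, 3): 3 + 15 + 19 + (-3) = 34
σ = (0, 2, 3, 1): 3 + 15 + 1 + 27 = 46
σ = (0, 3, 1, 2): 3 + 4 + 19 + 22 = 48
σ = (0, 3, 2, 1): 3 + 4 + 25 + 27 = 59
σ = (1, 0, 2, 3): 30 + 19 + 25 + (-3) = 71
σ = (1, 0, 3, 2): 30 + 19 + 1 + 22 = 72
σ = (1, 2, 0, 3): 30 + 15 + 30 + (-3) = 72
σ = (1, 2, 3, 0): 30 + 15 + 1 + 1 = 47
σ = (1, 3, 0, 2): 30 + 4 + 30 + 22 = 86
σ = (1, 3, 2, 0): 30 + 4 + 25 + 1 = 60
σ = (2, 0, 1, 3): 23 + 19 + 19 + (-3) = 58
σ = (2, 0, 3, 1): 23 + 19 + 1 + 27 = 70
σ = (2, 1, 0, 3): 23 + (-3) + 30 + (-3) = 47
σ = (2, 1, 3, 0): 23 + (-3) + 1 + 1 = 22
σ = (2, 3, 0, 1): 23 + 4 + 30 + 27 = 84
σ = (2, 3, 1, 0): 23 + 4 + 19 + 1 = 47
σ = (3, 0, 1, 2): 16 + 19 + 19 + 22 = 76
σ = (3, 0, 2, 1): 16 + 19 + 25 + 27 = 87
σ = (3, 1, 0, 2): 16 + (-3) + 30 + 22 = 65
σ = (3, 1, 2, 0): 16 + (-3) + 25 + 1 = 39
σ = (3, 2, 0, 1): 16 + 15 + 30 + 27 = 88
σ = (3, 2, 1, 0): 16 + 15 + 19 + 1 = 51
Optimal value attained by: σ = (0, 1, 2, 3).
Answer: det⊕(W) = 22; verdict: SINGULAR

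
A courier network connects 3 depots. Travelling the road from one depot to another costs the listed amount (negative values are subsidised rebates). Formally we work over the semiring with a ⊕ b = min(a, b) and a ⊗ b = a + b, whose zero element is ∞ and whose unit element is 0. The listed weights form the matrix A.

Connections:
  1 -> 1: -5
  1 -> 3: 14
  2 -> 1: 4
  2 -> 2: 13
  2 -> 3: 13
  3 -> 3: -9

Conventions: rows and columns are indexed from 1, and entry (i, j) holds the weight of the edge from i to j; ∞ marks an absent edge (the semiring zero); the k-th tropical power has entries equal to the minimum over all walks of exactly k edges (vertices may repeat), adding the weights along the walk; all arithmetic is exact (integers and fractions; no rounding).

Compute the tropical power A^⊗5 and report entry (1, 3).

A^⊗2:
  [-10, ∞, 5]
  [-1, 26, 4]
  [∞, ∞, -18]
A^⊗3:
  [-15, ∞, -4]
  [-6, 39, -5]
  [∞, ∞, -27]
A^⊗4:
  [-20, ∞, -13]
  [-11, 52, -14]
  [∞, ∞, -36]
A^⊗5:
  [-25, ∞, -22]
  [-16, 65, -23]
  [∞, ∞, -45]
Key observation: the optimum is the walk 1->3->3->3->3->3, with weight 14 + (-9) + (-9) + (-9) + (-9) = -22.
Optimal value attained by: walk 1->3->3->3->3->3.
Answer: (A^⊗5)[1][3] = -22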